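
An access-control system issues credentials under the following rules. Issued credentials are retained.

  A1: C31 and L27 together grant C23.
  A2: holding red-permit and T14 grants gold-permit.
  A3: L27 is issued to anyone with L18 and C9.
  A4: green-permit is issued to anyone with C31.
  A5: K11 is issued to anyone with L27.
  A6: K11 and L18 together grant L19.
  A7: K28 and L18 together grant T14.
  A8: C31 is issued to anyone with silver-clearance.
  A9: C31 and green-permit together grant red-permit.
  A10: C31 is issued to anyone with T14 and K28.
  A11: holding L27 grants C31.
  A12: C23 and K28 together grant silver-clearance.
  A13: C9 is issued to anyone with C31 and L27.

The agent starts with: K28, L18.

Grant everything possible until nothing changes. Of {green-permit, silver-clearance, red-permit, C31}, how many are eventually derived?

Holding K28 and L18 grants T14 (A7).
Holding T14 and K28 grants C31 (A10).
Holding C31 grants green-permit (A4).
Holding C31 and green-permit grants red-permit (A9).
green-permit: reached.
silver-clearance would need C23 and K28 (A12), but C23 is never granted.
red-permit: reached.
C31: reached.
Reached: green-permit, red-permit, and C31 — 3 of the 4.

3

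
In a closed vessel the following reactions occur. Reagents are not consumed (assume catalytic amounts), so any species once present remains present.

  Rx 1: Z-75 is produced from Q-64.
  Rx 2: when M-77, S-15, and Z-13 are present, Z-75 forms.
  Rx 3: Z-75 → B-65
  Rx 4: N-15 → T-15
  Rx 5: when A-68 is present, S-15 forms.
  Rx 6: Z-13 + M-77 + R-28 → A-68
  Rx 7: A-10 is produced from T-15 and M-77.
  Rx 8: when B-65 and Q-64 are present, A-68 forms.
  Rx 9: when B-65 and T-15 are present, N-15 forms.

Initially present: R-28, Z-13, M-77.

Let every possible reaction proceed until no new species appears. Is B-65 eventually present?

Z-13, M-77, and R-28 present → A-68 forms (Rx 6).
A-68 present → S-15 forms (Rx 5).
M-77, S-15, and Z-13 present → Z-75 forms (Rx 2).
Z-75 present → B-65 forms (Rx 3).

Yes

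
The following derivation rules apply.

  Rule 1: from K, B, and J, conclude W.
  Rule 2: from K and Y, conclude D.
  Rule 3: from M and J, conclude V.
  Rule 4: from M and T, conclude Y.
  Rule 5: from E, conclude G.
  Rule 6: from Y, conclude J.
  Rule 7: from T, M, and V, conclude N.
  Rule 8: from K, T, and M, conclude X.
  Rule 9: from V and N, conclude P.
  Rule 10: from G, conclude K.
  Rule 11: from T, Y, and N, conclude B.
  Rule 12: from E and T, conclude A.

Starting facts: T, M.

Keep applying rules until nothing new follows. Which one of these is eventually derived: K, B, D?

B

M and T hold, so Y follows (Rule 4).
From Y, Rule 6 gives J.
From M and J, Rule 3 gives V.
From T, M, and V, Rule 7 gives N.
From T, Y, and N, Rule 11 gives B.
D would need K and Y (Rule 2), but K is never established. K would need G (Rule 10), but G is never established.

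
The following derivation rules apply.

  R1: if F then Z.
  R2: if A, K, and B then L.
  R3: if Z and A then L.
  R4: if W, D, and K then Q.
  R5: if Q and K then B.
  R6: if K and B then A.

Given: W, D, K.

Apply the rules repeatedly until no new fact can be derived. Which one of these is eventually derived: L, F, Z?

L

W, D, and K hold, so Q follows (R4).
Q and K hold, so B follows (R5).
K and B hold, so A follows (R6).
A, K, and B hold, so L follows (R2).
No rule produces F, and it is not given. Z would need F (R1), but F is never established.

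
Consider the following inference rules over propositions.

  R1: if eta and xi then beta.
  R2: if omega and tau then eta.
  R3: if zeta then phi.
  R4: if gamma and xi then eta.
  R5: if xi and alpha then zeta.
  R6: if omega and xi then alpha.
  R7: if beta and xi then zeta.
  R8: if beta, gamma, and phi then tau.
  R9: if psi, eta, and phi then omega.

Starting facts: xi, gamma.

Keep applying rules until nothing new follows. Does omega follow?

No

omega would need psi, eta, and phi (R9), but psi is never established.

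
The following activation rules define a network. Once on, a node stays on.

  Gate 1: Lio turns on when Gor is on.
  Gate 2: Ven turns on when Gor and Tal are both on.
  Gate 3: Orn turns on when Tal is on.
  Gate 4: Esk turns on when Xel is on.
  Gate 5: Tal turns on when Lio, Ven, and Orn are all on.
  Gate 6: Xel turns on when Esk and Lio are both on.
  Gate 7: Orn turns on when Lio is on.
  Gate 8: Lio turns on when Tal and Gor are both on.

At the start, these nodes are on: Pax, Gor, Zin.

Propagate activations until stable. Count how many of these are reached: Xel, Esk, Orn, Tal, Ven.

1

Gate 1: Gor on → Lio on.
Lio is on, so Orn turns on (Gate 7).
Xel would need Esk and Lio (Gate 6), but Esk never turns on.
Esk would need Xel (Gate 4), but Xel never turns on.
Orn: reached.
Tal would need Lio, Ven, and Orn (Gate 5), but Ven never turns on.
Ven would need Gor and Tal (Gate 2), but Tal never turns on.
Reached: Orn — 1 of the 5.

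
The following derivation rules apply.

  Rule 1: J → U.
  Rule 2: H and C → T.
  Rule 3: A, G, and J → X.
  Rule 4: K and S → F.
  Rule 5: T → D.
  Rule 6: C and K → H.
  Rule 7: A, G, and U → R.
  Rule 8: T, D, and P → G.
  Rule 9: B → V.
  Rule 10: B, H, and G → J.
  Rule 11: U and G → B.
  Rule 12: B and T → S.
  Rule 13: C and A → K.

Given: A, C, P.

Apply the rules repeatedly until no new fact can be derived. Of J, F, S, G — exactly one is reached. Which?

G

From C and A, Rule 13 gives K.
From C and K, Rule 6 gives H.
From H and C, Rule 2 gives T.
From T, Rule 5 gives D.
From T, D, and P, Rule 8 gives G.
S would need B and T (Rule 12), but B is never established. F would need K and S (Rule 4), but S is never established. J would need B, H, and G (Rule 10), but B is never established.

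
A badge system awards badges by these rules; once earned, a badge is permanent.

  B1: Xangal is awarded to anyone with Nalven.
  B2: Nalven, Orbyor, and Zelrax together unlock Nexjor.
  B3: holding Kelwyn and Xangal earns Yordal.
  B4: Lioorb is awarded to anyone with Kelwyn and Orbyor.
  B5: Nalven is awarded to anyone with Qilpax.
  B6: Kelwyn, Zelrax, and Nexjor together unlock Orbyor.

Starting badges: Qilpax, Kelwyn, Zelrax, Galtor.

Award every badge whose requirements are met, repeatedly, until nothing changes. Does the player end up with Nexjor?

Nexjor would need Nalven, Orbyor, and Zelrax (B2), but Orbyor is never earned.

No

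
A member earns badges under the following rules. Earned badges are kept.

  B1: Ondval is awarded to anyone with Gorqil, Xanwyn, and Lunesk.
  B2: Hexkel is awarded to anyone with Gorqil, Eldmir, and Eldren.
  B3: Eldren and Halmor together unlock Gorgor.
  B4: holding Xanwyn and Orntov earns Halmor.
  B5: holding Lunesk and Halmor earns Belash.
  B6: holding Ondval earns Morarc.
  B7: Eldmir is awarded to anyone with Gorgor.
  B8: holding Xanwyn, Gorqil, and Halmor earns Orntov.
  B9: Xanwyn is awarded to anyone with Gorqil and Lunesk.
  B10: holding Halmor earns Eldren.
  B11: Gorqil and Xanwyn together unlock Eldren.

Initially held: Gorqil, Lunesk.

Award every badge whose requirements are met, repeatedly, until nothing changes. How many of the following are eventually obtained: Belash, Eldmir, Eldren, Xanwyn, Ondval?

With Gorqil and Lunesk, Xanwyn is earned (B9).
With Gorqil and Xanwyn, Eldren is earned (B11).
With Gorqil, Xanwyn, and Lunesk, Ondval is earned (B1).
Belash would need Lunesk and Halmor (B5), but Halmor is never earned.
Eldmir would need Gorgor (B7), but Gorgor is never earned.
Eldren: reached.
Xanwyn: reached.
Ondval: reached.
Reached: Eldren, Xanwyn, and Ondval — 3 of the 5.

3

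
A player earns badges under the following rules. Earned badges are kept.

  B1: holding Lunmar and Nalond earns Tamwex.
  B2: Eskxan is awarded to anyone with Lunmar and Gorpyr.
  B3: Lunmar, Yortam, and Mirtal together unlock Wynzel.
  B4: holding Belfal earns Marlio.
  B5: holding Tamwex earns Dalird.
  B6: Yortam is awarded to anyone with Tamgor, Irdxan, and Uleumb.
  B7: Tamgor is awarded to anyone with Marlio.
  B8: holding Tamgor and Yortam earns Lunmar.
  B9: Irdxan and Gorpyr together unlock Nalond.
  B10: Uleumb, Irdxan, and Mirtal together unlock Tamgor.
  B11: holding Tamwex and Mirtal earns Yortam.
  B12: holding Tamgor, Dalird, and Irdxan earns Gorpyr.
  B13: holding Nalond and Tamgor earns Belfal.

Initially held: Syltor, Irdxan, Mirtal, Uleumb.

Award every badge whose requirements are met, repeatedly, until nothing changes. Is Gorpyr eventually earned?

Gorpyr would need Tamgor, Dalird, and Irdxan (B12), but Dalird is never earned.

No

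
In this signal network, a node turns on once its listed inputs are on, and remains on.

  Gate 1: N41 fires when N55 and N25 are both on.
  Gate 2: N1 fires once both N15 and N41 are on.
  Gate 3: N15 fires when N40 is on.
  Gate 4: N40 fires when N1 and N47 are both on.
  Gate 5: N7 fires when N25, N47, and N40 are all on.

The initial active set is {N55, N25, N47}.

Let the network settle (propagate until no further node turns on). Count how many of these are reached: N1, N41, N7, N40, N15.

Gate 1: N55 and N25 on → N41 on.
N1 would need N15 and N41 (Gate 2), but N15 never turns on.
N41: reached.
N7 would need N25, N47, and N40 (Gate 5), but N40 never turns on.
N40 would need N1 and N47 (Gate 4), but N1 never turns on.
N15 would need N40 (Gate 3), but N40 never turns on.
Reached: N41 — 1 of the 5.

1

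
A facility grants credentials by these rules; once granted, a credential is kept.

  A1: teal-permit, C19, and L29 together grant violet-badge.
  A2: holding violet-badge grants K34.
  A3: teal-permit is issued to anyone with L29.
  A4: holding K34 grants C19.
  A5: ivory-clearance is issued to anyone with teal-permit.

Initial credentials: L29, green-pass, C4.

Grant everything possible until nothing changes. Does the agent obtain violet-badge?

No

violet-badge would need teal-permit, C19, and L29 (A1), but C19 is never granted.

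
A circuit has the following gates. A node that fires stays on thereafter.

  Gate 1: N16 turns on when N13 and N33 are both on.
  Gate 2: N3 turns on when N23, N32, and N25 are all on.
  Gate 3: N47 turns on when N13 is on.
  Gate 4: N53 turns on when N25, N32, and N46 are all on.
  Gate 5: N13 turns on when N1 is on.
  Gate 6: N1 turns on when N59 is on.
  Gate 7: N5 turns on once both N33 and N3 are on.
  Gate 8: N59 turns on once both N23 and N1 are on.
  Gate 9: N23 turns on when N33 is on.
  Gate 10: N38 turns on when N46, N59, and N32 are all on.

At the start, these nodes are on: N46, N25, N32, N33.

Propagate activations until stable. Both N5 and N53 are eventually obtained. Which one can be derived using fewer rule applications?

N53

N53: Gate 4: N25, N32, and N46 on → N53 on. [1 rule application]
N5: N33 is on, so N23 turns on (Gate 9). Gate 2: N23, N32, and N25 on → N3 on. N33 and N3 are on, so N5 turns on (Gate 7). [3 rule applications]
N53 needs fewer.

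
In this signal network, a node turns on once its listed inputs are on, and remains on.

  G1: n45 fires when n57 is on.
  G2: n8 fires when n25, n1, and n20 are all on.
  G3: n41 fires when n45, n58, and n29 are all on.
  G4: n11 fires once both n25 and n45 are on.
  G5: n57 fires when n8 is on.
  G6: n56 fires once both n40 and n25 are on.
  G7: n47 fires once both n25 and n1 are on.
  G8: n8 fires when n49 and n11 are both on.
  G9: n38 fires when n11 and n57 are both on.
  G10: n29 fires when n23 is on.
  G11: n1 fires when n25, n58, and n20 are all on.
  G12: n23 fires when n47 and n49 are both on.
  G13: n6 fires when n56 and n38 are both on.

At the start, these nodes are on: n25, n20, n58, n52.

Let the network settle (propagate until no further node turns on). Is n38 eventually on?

n25, n58, and n20 are on, so n1 fires (G11).
G2: n25, n1, and n20 on → n8 on.
G5: n8 on → n57 on.
n57 is on, so n45 fires (G1).
G4: n25 and n45 on → n11 on.
n11 and n57 are on, so n38 fires (G9).

Yes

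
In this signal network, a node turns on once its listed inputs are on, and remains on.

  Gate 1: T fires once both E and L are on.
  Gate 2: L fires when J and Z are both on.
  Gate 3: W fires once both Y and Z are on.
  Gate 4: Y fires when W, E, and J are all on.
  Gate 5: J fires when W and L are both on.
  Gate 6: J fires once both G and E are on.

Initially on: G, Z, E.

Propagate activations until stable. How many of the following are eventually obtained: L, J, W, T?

3

Gate 6: G and E on → J on.
Gate 2: J and Z on → L on.
E and L are on, so T fires (Gate 1).
L: reached.
J: reached.
W would need Y and Z (Gate 3), but Y never turns on.
T: reached.
Reached: L, J, and T — 3 of the 4.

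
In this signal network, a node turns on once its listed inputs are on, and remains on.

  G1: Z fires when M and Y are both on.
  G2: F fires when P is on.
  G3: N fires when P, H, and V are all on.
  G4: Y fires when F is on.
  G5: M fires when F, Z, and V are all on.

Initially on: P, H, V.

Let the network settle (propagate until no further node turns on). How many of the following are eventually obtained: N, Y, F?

3

P, H, and V are on, so N fires (G3).
P is on, so F fires (G2).
G4: F on → Y on.
N: reached.
Y: reached.
F: reached.
All 3 are reached.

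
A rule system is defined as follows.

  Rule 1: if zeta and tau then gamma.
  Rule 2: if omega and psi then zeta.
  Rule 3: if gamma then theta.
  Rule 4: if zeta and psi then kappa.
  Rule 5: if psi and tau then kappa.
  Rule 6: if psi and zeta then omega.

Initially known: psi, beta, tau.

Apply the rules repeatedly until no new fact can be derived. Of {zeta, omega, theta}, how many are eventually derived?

0

zeta would need omega and psi (Rule 2), but omega is never established.
omega would need psi and zeta (Rule 6), but zeta is never established.
theta would need gamma (Rule 3), but gamma is never established.
None of the 3 are reached.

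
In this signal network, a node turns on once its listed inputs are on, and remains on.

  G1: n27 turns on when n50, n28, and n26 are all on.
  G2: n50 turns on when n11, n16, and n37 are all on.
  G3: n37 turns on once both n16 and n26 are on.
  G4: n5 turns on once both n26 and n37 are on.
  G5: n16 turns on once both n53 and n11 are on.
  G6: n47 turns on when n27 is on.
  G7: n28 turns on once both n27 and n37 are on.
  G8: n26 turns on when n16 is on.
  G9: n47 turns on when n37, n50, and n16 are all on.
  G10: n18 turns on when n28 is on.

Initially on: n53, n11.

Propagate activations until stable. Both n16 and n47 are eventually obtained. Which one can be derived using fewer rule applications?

n16: G5: n53 and n11 on → n16 on. [1 rule application]
n47: n53 and n11 are on, so n16 turns on (G5). G8: n16 on → n26 on. G3: n16 and n26 on → n37 on. G2: n11, n16, and n37 on → n50 on. n37, n50, and n16 are on, so n47 turns on (G9). [5 rule applications]
n16 needs fewer.

n16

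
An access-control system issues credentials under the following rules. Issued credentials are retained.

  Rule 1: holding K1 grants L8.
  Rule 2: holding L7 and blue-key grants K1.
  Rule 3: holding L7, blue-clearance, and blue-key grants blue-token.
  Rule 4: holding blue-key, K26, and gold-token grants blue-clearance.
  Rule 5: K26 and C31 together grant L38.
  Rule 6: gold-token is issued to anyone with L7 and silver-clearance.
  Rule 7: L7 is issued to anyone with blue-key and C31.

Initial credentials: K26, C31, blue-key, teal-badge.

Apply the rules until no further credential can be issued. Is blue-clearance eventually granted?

No

blue-clearance would need blue-key, K26, and gold-token (Rule 4), but gold-token is never granted.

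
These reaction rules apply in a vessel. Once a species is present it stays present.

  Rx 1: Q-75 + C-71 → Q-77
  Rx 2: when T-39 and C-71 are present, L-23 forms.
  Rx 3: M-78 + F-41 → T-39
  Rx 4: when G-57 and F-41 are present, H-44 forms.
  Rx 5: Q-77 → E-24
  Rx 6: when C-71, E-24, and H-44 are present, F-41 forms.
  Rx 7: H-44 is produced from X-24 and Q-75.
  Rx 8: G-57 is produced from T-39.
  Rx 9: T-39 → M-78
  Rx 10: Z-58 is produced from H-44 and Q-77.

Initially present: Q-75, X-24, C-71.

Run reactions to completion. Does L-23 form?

L-23 would need T-39 and C-71 (Rx 2), but T-39 never forms.

No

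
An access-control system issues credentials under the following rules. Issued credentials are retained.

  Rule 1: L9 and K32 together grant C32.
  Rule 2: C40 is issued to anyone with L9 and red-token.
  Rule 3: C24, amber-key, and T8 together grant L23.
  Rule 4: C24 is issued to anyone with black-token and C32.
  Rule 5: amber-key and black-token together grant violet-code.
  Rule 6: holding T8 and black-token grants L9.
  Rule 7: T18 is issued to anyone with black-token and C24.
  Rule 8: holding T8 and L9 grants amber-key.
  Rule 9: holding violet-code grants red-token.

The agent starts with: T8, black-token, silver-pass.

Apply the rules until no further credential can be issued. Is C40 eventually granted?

Holding T8 and black-token grants L9 (Rule 6).
Holding T8 and L9 grants amber-key (Rule 8).
Holding amber-key and black-token grants violet-code (Rule 5).
Holding violet-code grants red-token (Rule 9).
Holding L9 and red-token grants C40 (Rule 2).

Yes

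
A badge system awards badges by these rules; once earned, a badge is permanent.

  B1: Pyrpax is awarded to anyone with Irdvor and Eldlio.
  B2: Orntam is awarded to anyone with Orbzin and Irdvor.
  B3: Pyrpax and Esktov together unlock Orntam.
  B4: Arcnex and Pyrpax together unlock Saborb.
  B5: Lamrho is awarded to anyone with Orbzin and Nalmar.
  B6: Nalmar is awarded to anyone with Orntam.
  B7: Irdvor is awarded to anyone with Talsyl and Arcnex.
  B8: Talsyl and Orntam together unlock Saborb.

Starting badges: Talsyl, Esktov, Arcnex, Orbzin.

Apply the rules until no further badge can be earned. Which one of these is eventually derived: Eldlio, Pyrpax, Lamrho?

Lamrho

With Talsyl and Arcnex, Irdvor is earned (B7).
With Orbzin and Irdvor, Orntam is earned (B2).
With Orntam, Nalmar is earned (B6).
With Orbzin and Nalmar, Lamrho is earned (B5).
No rule produces Eldlio, and it is not given. Pyrpax would need Irdvor and Eldlio (B1), but Eldlio is never earned.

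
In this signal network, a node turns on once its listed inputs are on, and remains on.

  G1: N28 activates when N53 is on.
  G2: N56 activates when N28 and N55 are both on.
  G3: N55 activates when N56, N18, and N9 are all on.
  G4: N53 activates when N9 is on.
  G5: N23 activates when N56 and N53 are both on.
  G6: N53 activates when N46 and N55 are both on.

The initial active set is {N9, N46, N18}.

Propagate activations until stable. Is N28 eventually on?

Yes

G4: N9 on → N53 on.
N53 is on, so N28 activates (G1).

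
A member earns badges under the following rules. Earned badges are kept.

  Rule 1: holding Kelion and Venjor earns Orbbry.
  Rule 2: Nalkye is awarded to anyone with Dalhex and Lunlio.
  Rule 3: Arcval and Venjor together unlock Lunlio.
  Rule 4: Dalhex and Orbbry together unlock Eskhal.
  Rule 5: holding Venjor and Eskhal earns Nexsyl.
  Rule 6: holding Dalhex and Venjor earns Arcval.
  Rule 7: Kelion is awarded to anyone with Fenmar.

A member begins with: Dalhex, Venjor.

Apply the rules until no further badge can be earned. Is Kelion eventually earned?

Kelion would need Fenmar (Rule 7), but Fenmar is never earned.

No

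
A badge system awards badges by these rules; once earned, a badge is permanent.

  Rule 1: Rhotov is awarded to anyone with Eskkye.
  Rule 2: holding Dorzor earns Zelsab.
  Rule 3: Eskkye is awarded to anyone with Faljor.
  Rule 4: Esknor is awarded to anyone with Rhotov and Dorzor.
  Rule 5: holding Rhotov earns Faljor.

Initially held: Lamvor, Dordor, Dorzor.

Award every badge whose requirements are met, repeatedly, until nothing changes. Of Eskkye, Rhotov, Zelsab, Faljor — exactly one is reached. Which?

Zelsab

With Dorzor, Zelsab is earned (Rule 2).
Eskkye would need Faljor (Rule 3), but Faljor is never earned. Faljor would need Rhotov (Rule 5), but Rhotov is never earned. Rhotov would need Eskkye (Rule 1), but Eskkye is never earned.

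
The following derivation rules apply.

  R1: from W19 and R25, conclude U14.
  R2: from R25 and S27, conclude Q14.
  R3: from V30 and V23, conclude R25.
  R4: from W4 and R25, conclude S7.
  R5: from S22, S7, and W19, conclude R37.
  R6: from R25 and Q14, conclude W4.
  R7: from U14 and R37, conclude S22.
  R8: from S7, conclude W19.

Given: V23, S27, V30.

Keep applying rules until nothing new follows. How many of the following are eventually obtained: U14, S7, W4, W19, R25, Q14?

V30 and V23 hold, so R25 follows (R3).
From R25 and S27, R2 gives Q14.
From R25 and Q14, R6 gives W4.
W4 and R25 hold, so S7 follows (R4).
S7 holds, so W19 follows (R8).
W19 and R25 hold, so U14 follows (R1).
U14: reached.
S7: reached.
W4: reached.
W19: reached.
R25: reached.
Q14: reached.
All 6 are reached.

6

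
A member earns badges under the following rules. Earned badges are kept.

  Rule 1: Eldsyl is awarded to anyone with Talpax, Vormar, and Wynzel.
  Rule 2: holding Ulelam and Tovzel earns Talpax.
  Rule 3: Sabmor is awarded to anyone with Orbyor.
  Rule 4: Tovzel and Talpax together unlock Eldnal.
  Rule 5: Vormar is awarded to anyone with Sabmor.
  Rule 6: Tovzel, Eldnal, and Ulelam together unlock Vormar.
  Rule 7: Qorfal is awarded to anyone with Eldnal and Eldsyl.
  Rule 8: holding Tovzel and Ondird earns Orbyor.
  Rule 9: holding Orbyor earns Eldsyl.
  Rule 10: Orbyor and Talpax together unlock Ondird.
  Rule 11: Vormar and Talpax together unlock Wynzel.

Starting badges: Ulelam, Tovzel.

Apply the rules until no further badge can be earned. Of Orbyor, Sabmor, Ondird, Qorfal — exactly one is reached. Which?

With Ulelam and Tovzel, Talpax is earned (Rule 2).
With Tovzel and Talpax, Eldnal is earned (Rule 4).
With Tovzel, Eldnal, and Ulelam, Vormar is earned (Rule 6).
With Vormar and Talpax, Wynzel is earned (Rule 11).
With Talpax, Vormar, and Wynzel, Eldsyl is earned (Rule 1).
With Eldnal and Eldsyl, Qorfal is earned (Rule 7).
Ondird would need Orbyor and Talpax (Rule 10), but Orbyor is never earned. Sabmor would need Orbyor (Rule 3), but Orbyor is never earned. Orbyor would need Tovzel and Ondird (Rule 8), but Ondird is never earned.

Qorfal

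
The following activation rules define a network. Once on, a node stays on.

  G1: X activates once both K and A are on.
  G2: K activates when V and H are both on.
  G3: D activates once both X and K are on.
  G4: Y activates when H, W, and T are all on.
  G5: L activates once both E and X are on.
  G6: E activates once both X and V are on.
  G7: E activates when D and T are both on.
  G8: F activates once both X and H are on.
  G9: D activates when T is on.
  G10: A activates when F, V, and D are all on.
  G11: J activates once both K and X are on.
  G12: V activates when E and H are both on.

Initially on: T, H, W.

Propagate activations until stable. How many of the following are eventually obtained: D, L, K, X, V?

3

G9: T on → D on.
G7: D and T on → E on.
G12: E and H on → V on.
G2: V and H on → K on.
D: reached.
L would need E and X (G5), but X never turns on.
K: reached.
X would need K and A (G1), but A never turns on.
V: reached.
Reached: D, K, and V — 3 of the 5.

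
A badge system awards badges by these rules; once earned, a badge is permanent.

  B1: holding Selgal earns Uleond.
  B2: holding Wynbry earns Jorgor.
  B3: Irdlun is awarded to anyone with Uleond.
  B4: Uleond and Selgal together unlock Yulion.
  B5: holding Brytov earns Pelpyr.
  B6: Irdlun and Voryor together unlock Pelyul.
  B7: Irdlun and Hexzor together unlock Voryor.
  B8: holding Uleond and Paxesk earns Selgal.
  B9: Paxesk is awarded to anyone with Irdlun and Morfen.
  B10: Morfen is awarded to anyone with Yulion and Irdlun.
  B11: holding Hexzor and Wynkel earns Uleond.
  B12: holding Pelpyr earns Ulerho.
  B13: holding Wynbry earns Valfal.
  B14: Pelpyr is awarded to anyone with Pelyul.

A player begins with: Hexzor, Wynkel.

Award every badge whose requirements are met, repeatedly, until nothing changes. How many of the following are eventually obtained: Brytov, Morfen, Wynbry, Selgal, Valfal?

No rule produces Brytov, and it is not given.
Morfen would need Yulion and Irdlun (B10), but Yulion is never earned.
No rule produces Wynbry, and it is not given.
Selgal would need Uleond and Paxesk (B8), but Paxesk is never earned.
Valfal would need Wynbry (B13), but Wynbry is never earned.
None of the 5 are reached.

0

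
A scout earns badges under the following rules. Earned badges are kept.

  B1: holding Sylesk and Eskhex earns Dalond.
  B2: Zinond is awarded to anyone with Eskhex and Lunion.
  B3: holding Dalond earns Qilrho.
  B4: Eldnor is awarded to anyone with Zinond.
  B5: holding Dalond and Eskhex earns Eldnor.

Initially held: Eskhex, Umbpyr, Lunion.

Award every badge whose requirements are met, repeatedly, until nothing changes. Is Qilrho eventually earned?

Qilrho would need Dalond (B3), but Dalond is never earned.

No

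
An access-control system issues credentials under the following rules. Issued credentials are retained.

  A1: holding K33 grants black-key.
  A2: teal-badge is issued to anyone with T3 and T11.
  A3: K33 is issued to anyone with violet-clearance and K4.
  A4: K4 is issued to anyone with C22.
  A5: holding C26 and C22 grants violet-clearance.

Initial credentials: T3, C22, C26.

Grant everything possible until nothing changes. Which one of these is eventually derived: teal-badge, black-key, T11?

black-key

Holding C22 grants K4 (A4).
Holding C26 and C22 grants violet-clearance (A5).
Holding violet-clearance and K4 grants K33 (A3).
Holding K33 grants black-key (A1).
teal-badge would need T3 and T11 (A2), but T11 is never granted. No rule produces T11, and it is not given.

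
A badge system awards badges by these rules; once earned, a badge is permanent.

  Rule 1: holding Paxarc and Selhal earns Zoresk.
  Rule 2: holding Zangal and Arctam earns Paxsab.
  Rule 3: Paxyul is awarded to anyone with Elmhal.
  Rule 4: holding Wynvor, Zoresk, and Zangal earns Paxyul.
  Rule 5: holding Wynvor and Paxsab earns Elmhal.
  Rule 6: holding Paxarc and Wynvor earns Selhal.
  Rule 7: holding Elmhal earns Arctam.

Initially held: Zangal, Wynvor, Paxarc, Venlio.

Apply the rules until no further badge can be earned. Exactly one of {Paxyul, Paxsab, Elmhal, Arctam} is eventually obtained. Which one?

Paxyul

With Paxarc and Wynvor, Selhal is earned (Rule 6).
With Paxarc and Selhal, Zoresk is earned (Rule 1).
With Wynvor, Zoresk, and Zangal, Paxyul is earned (Rule 4).
Paxsab would need Zangal and Arctam (Rule 2), but Arctam is never earned. Elmhal would need Wynvor and Paxsab (Rule 5), but Paxsab is never earned. Arctam would need Elmhal (Rule 7), but Elmhal is never earned.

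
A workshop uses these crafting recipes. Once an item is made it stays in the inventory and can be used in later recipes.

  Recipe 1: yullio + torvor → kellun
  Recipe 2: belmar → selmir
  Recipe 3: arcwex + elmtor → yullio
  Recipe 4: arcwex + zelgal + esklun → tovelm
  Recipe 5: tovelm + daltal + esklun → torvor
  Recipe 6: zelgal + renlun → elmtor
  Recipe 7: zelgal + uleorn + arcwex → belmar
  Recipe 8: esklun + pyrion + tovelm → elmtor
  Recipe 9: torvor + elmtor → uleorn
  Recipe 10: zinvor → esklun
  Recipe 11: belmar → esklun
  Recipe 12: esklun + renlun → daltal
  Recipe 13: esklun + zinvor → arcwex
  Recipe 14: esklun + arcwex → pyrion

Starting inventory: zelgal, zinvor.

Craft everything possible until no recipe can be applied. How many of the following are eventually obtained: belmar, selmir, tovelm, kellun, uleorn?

Using Recipe 10, zinvor makes esklun.
esklun + zinvor → arcwex (Recipe 13).
arcwex + zelgal + esklun → tovelm (Recipe 4).
belmar would need zelgal, uleorn, and arcwex (Recipe 7), but uleorn is never obtained.
selmir would need belmar (Recipe 2), but belmar is never obtained.
tovelm: reached.
kellun would need yullio and torvor (Recipe 1), but torvor is never obtained.
uleorn would need torvor and elmtor (Recipe 9), but torvor is never obtained.
Reached: tovelm — 1 of the 5.

1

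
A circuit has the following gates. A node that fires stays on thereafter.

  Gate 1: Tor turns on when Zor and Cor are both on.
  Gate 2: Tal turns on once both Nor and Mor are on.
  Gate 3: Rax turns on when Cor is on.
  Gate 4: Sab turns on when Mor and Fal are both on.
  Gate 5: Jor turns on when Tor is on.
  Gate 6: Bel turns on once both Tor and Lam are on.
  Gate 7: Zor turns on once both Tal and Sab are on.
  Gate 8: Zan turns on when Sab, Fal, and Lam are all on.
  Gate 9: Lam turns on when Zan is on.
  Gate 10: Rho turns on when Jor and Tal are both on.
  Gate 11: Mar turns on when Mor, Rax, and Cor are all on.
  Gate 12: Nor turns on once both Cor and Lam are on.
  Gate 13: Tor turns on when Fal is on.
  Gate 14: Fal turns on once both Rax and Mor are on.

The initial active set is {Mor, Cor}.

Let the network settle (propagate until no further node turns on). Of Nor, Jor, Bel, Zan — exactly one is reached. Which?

Cor is on, so Rax turns on (Gate 3).
Gate 14: Rax and Mor on → Fal on.
Gate 13: Fal on → Tor on.
Tor is on, so Jor turns on (Gate 5).
Bel would need Tor and Lam (Gate 6), but Lam never turns on. Zan would need Sab, Fal, and Lam (Gate 8), but Lam never turns on. Nor would need Cor and Lam (Gate 12), but Lam never turns on.

Jor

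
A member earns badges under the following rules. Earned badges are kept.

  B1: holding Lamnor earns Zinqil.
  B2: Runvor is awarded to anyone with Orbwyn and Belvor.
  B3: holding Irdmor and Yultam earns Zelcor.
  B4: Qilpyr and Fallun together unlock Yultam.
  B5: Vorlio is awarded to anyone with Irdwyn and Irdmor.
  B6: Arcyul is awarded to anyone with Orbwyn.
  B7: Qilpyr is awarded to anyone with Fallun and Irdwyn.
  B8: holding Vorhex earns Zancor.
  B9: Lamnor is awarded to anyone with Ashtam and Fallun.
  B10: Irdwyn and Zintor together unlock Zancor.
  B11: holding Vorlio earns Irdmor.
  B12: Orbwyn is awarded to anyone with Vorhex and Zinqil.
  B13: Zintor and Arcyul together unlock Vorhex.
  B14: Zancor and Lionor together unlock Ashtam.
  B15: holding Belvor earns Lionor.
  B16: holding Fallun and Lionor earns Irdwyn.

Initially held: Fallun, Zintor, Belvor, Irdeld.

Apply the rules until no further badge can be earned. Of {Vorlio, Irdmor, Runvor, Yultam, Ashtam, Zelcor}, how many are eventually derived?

2

With Belvor, Lionor is earned (B15).
With Fallun and Lionor, Irdwyn is earned (B16).
With Irdwyn and Zintor, Zancor is earned (B10).
With Fallun and Irdwyn, Qilpyr is earned (B7).
With Qilpyr and Fallun, Yultam is earned (B4).
With Zancor and Lionor, Ashtam is earned (B14).
Vorlio would need Irdwyn and Irdmor (B5), but Irdmor is never earned.
Irdmor would need Vorlio (B11), but Vorlio is never earned.
Runvor would need Orbwyn and Belvor (B2), but Orbwyn is never earned.
Yultam: reached.
Ashtam: reached.
Zelcor would need Irdmor and Yultam (B3), but Irdmor is never earned.
Reached: Yultam and Ashtam — 2 of the 6.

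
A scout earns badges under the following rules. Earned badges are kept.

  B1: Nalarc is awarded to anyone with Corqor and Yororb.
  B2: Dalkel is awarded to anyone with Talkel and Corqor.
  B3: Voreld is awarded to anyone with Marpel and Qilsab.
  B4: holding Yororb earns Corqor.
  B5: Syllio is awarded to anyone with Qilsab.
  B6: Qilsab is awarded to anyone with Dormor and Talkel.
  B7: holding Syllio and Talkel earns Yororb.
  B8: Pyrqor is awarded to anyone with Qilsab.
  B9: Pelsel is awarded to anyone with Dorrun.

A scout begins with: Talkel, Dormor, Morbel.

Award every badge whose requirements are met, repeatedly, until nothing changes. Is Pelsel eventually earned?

Pelsel would need Dorrun (B9), but Dorrun is never earned.

No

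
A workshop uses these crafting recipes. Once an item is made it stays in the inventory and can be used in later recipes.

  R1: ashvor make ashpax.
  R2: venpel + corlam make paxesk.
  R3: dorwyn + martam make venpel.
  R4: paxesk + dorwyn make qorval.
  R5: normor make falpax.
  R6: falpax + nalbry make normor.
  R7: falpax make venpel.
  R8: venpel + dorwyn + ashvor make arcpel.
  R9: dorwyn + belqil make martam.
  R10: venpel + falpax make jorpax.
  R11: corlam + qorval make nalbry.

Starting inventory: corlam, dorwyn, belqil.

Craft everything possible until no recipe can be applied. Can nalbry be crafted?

Using R9, dorwyn and belqil make martam.
Using R3, dorwyn and martam make venpel.
Using R2, venpel and corlam make paxesk.
Using R4, paxesk and dorwyn make qorval.
corlam + qorval → nalbry (R11).

Yes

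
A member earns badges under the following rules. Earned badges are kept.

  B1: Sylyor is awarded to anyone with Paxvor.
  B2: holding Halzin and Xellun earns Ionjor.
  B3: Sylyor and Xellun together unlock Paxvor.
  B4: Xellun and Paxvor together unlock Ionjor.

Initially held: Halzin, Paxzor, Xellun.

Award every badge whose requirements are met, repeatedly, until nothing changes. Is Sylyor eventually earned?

No

Sylyor would need Paxvor (B1), but Paxvor is never earned.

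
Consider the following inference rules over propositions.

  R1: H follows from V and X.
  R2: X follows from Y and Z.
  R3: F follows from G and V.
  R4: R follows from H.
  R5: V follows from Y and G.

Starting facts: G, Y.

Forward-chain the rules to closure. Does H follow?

No

H would need V and X (R1), but X is never established.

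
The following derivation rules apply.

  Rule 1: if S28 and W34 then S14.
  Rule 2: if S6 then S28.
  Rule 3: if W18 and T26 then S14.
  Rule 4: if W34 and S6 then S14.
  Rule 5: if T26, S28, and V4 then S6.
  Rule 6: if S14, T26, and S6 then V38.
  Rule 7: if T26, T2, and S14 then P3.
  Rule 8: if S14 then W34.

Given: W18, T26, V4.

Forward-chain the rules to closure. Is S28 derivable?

No

S28 would need S6 (Rule 2), but S6 is never established.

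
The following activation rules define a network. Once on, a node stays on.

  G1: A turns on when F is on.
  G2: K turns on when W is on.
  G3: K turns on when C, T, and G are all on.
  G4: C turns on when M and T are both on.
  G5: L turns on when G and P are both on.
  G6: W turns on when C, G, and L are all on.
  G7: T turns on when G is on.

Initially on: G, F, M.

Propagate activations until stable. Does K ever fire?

Yes

G is on, so T turns on (G7).
G4: M and T on → C on.
C, T, and G are on, so K turns on (G3).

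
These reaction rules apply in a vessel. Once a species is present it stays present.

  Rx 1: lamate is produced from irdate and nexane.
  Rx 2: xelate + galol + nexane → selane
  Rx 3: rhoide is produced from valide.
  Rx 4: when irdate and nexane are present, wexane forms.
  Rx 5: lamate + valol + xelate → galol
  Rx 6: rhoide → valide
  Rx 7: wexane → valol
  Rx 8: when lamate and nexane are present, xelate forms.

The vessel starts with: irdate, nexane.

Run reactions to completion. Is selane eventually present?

irdate and nexane present → wexane forms (Rx 4).
irdate and nexane present → lamate forms (Rx 1).
lamate and nexane present → xelate forms (Rx 8).
wexane present → valol forms (Rx 7).
lamate, valol, and xelate present → galol forms (Rx 5).
xelate, galol, and nexane present → selane forms (Rx 2).

Yes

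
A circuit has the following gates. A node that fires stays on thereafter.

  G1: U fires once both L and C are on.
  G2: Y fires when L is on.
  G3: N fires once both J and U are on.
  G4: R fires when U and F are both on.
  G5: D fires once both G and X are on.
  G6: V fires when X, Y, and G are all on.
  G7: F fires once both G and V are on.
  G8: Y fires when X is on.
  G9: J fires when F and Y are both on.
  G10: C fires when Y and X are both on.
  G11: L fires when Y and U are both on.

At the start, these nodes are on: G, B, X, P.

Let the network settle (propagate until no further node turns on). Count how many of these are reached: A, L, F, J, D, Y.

G5: G and X on → D on.
X is on, so Y fires (G8).
X, Y, and G are on, so V fires (G6).
G and V are on, so F fires (G7).
G9: F and Y on → J on.
No rule produces A, and it is not given.
L would need Y and U (G11), but U never turns on.
F: reached.
J: reached.
D: reached.
Y: reached.
Reached: F, J, D, and Y — 4 of the 6.

4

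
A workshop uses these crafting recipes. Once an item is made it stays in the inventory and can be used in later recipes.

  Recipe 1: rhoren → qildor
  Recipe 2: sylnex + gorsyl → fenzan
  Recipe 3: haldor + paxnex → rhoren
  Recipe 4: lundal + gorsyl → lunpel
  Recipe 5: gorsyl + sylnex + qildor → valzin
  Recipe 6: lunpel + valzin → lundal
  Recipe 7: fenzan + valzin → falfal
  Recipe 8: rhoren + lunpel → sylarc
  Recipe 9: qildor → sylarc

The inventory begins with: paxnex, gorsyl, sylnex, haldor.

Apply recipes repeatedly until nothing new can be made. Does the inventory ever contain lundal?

lundal would need lunpel and valzin (Recipe 6), but lunpel is never obtained.

No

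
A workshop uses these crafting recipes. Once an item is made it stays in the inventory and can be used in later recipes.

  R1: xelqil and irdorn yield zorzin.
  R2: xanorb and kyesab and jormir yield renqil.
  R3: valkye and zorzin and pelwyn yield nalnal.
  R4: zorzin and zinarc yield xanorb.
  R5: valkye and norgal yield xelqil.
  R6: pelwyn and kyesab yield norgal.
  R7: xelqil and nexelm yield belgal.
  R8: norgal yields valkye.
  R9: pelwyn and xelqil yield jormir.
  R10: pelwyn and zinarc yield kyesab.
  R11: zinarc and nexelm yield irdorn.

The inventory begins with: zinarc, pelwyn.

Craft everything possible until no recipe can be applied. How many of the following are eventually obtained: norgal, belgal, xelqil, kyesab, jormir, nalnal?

4

pelwyn and zinarc → kyesab (R10).
pelwyn and kyesab → norgal (R6).
Using R8, norgal makes valkye.
Using R5, valkye and norgal make xelqil.
Using R9, pelwyn and xelqil make jormir.
norgal: reached.
belgal would need xelqil and nexelm (R7), but nexelm is never obtained.
xelqil: reached.
kyesab: reached.
jormir: reached.
nalnal would need valkye, zorzin, and pelwyn (R3), but zorzin is never obtained.
Reached: norgal, xelqil, kyesab, and jormir — 4 of the 6.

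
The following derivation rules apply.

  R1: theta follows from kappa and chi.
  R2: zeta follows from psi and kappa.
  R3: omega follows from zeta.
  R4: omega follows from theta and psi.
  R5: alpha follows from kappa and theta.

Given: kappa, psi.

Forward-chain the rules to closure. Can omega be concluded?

Yes

From psi and kappa, R2 gives zeta.
zeta holds, so omega follows (R3).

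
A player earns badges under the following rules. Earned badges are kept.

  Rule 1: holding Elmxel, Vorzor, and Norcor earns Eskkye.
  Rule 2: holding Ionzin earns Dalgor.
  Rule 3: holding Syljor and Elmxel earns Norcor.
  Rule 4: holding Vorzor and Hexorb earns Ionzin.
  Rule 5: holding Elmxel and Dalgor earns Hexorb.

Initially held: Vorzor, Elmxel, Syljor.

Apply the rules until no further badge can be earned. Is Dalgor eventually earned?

No

Dalgor would need Ionzin (Rule 2), but Ionzin is never earned.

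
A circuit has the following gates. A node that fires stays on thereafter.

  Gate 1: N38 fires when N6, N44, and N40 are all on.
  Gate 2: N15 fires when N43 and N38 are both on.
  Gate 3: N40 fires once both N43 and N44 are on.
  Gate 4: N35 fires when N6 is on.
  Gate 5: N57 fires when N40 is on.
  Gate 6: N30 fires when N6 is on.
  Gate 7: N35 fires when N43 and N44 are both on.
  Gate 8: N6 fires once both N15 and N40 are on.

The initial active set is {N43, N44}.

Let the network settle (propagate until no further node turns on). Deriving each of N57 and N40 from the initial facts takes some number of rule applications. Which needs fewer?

N40: N43 and N44 are on, so N40 fires (Gate 3). [1 rule application]
N57: Gate 3: N43 and N44 on → N40 on. N40 is on, so N57 fires (Gate 5). [2 rule applications]
N40 needs fewer.

N40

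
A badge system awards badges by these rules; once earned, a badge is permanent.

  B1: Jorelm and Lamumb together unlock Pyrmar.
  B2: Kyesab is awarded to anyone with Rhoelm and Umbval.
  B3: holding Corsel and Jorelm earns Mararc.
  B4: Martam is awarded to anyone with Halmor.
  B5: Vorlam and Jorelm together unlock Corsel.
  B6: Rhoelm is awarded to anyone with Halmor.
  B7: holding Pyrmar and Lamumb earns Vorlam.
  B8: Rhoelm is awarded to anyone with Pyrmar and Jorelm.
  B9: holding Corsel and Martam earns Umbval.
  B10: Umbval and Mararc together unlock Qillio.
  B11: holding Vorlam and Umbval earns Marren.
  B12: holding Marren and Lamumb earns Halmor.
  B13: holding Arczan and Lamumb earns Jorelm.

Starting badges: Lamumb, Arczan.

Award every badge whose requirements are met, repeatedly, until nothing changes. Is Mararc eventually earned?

Yes

With Arczan and Lamumb, Jorelm is earned (B13).
With Jorelm and Lamumb, Pyrmar is earned (B1).
With Pyrmar and Lamumb, Vorlam is earned (B7).
With Vorlam and Jorelm, Corsel is earned (B5).
With Corsel and Jorelm, Mararc is earned (B3).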